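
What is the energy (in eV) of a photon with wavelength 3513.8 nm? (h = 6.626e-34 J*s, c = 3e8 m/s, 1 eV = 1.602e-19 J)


E = hc/lambda = 6.626e-34 * 3e8 / 3.514e-06 = 5.657e-20 J = 0.3531 eV

0.3531 eV


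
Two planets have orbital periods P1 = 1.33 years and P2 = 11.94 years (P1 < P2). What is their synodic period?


1/P_syn = |1/P1 - 1/P2| = |1/1.33 - 1/11.94| => P_syn = 1.4967

1.4967 years


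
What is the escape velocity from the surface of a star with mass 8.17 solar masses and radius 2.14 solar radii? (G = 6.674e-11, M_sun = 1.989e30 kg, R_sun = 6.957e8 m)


M = 8.17 * 1.989e30 kg = 1.625013e+31 kg; R = 2.14 * 6.957e8 m = 1.488798e+09 m. v_esc = sqrt(2GM/R) = sqrt(2 * 6.674e-11 * 1.625013e+31 / 1.488798e+09) = 1.207e+06

1.207e+06 m/s


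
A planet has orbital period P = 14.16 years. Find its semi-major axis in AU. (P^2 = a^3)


a = P^(2/3) = 14.16^(2/3) = 5.853

5.853 AU


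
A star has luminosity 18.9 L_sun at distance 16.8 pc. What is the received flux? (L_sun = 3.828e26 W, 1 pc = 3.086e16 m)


F = L / (4*pi*d^2) = 7.235e+27 / (4*pi*(5.184e+17)^2) = 2.142e-09

2.142e-09 W/m^2


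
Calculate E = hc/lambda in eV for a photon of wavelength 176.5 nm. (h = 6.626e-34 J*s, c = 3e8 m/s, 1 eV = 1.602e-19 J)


E = hc/lambda = 6.626e-34 * 3e8 / 1.765e-07 = 1.126e-18 J = 7.0302 eV

7.0302 eV


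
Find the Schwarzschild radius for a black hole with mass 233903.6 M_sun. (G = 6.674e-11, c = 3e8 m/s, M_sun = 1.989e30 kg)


M = 233903.6 * 1.989e30 kg = 4.652342604e+35 kg. rs = 2GM/c^2 = 2 * 6.674e-11 * 4.652342604e+35 / (3e8)^2 = 6.900e+08

6.900e+08 m


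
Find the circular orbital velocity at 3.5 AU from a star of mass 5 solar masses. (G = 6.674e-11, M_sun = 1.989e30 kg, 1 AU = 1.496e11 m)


v = sqrt(GM/r) = sqrt(6.674e-11 * 9.945e+30 / 5.236e+11) = 35603.7445

35603.7445 m/s


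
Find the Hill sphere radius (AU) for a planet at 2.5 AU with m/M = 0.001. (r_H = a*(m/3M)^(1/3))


r_H = a * (m/3M)^(1/3) = 2.5 * (0.001/3)^(1/3) = 0.1733

0.1733 AU


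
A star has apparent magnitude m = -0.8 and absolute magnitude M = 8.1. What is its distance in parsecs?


d = 10^((m - M + 5)/5) = 10^((-0.8 - 8.1 + 5)/5) = 0.166

0.166 pc


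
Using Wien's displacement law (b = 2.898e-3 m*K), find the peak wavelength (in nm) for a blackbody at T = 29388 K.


lam_max = b / T = 2.898e-3 / 29388 = 9.861e-08 m = 98.6117 nm

98.6117 nm


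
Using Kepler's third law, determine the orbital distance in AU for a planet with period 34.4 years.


a = P^(2/3) = 34.4^(2/3) = 10.5772

10.5772 AU


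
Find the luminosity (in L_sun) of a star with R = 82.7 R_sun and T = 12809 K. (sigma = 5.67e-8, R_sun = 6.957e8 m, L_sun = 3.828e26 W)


R = 82.7 * 6.957e8 m = 5.753439e+10 m. L = 4*pi*R^2*sigma*T^4 = 4*pi*(5.753439e+10)^2 * 5.67e-8 * 12809^4 = 6.349051522e+31 W. L/L_sun = 6.349051522e+31 / 3.828e26 = 165858.1902

165858.1902 L_sun


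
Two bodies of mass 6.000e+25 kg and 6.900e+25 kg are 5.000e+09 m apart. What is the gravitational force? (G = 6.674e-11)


F = G*m1*m2/r^2 = 6.674e-11 * 6.000e+25 * 6.900e+25 / (5.000e+09)^2 = 6.674e-11 * 4.140e+51 / 2.500e+19 = 1.105e+22

1.105e+22 N


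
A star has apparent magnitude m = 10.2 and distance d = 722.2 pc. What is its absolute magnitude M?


M = m - 5*log10(d) + 5 = 10.2 - 5*log10(722.2) + 5 = 0.9067

0.9067


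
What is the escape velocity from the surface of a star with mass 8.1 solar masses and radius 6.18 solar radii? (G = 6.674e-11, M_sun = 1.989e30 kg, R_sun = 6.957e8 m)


M = 8.1 * 1.989e30 kg = 1.61109e+31 kg; R = 6.18 * 6.957e8 m = 4.299426e+09 m. v_esc = sqrt(2GM/R) = sqrt(2 * 6.674e-11 * 1.61109e+31 / 4.299426e+09) = 707233.397

707233.397 m/s


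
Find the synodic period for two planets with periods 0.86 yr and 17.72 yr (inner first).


1/P_syn = |1/P1 - 1/P2| = |1/0.86 - 1/17.72| => P_syn = 0.9039

0.9039 years


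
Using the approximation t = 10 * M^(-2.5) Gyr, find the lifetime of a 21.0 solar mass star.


t = 10 * M^(-2.5) = 10 * 21.0^(-2.5) = 0.0049

0.0049 Gyr


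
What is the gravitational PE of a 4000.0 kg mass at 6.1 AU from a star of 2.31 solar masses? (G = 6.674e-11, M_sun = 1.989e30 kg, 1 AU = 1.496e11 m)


M = 2.31 * 1.989e30 kg = 4.59459e+30 kg; r = 6.1 AU * 1.496e11 m/AU = 9.1256e+11 m. U = -GM*m/r = -(6.674e-11 * 4.59459e+30 * 4000.0) / 9.1256e+11 = -1.344e+12

-1.344e+12 J


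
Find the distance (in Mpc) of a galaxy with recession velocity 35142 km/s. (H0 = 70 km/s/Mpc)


d = v / H0 = 35142 / 70 = 502.0286

502.0286 Mpc


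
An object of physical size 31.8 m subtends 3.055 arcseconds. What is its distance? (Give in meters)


D = size / theta_rad, theta_rad = 3.055 * pi/(180*3600) = 1.481e-05, D = 2.147e+06

2.147e+06 m


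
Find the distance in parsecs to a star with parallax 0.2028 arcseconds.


d = 1/p = 1/0.2028 = 4.931

4.931 pc


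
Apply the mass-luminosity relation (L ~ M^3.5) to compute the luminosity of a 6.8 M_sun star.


L/L_sun = (M/M_sun)^3.5 = 6.8^3.5 = 819.9383

819.9383 L_sun


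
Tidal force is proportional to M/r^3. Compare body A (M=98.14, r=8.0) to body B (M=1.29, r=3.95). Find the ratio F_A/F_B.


Ratio = (M1/r1^3) / (M2/r2^3) = (98.14/8.0^3) / (1.29/3.95^3) = 9.1575

9.1575


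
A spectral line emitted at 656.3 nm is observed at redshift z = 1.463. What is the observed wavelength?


lam_obs = lam_emit * (1 + z) = 656.3 * (1 + 1.463) = 1616.4669

1616.4669 nm


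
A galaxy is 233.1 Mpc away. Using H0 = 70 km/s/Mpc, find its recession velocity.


v = H0 * d = 70 * 233.1 = 16317.0

16317.0 km/s


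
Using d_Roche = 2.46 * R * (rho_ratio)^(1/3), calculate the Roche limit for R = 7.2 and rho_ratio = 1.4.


d_Roche = 2.46 * 7.2 * 1.4^(1/3) = 19.8142

19.8142


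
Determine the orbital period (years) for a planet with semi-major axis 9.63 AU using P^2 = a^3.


P = a^(3/2) = 9.63^1.5 = 29.884

29.884 years


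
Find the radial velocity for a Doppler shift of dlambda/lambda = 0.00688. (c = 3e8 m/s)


v = (dlambda/lambda) * c = 0.00688 * 3e8 = 2.064e+06

2.064e+06 m/s


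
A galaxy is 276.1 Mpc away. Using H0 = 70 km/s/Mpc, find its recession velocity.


v = H0 * d = 70 * 276.1 = 19327.0

19327.0 km/s


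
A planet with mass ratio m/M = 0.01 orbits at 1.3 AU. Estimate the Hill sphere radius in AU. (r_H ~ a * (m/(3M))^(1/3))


r_H = a * (m/3M)^(1/3) = 1.3 * (0.01/3)^(1/3) = 0.1942

0.1942 AU


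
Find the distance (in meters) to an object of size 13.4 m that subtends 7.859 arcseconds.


D = size / theta_rad, theta_rad = 7.859 * pi/(180*3600) = 3.810e-05, D = 351692.1242

351692.1242 m


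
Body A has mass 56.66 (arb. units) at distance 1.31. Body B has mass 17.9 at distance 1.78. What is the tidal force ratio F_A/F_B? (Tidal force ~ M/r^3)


Ratio = (M1/r1^3) / (M2/r2^3) = (56.66/1.31^3) / (17.9/1.78^3) = 7.9409

7.9409


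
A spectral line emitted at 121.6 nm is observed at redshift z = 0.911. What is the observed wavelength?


lam_obs = lam_emit * (1 + z) = 121.6 * (1 + 0.911) = 232.3776

232.3776 nm


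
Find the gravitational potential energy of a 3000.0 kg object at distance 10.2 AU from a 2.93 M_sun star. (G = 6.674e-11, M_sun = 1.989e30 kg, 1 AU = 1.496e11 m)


M = 2.93 * 1.989e30 kg = 5.82777e+30 kg; r = 10.2 AU * 1.496e11 m/AU = 1.52592e+12 m. U = -GM*m/r = -(6.674e-11 * 5.82777e+30 * 3000.0) / 1.52592e+12 = -7.647e+11

-7.647e+11 J


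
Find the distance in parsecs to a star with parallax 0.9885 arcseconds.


d = 1/p = 1/0.9885 = 1.0116

1.0116 pc


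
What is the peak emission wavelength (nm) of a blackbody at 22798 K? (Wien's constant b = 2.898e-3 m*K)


lam_max = b / T = 2.898e-3 / 22798 = 1.271e-07 m = 127.1164 nm

127.1164 nm


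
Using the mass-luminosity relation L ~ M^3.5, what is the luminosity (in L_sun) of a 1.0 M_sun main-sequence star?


L/L_sun = (M/M_sun)^3.5 = 1.0^3.5 = 1.0

1.0 L_sun


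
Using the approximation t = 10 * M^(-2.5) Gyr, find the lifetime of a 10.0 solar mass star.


t = 10 * M^(-2.5) = 10 * 10.0^(-2.5) = 0.0316

0.0316 Gyr


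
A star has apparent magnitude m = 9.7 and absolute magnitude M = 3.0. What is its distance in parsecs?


d = 10^((m - M + 5)/5) = 10^((9.7 - 3.0 + 5)/5) = 218.7762

218.7762 pc


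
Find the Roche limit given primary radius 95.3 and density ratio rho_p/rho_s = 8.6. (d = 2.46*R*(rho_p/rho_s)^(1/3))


d_Roche = 2.46 * 95.3 * 8.6^(1/3) = 480.3165

480.3165


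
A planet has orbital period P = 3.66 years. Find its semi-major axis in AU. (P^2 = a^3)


a = P^(2/3) = 3.66^(2/3) = 2.3749

2.3749 AU


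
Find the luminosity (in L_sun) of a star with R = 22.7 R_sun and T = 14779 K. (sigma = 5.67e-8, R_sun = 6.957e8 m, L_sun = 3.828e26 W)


R = 22.7 * 6.957e8 m = 1.579239e+10 m. L = 4*pi*R^2*sigma*T^4 = 4*pi*(1.579239e+10)^2 * 5.67e-8 * 14779^4 = 8.477520342e+30 W. L/L_sun = 8.477520342e+30 / 3.828e26 = 22146.0824

22146.0824 L_sun


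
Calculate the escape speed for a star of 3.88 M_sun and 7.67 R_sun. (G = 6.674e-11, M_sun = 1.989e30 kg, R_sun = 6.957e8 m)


M = 3.88 * 1.989e30 kg = 7.71732e+30 kg; R = 7.67 * 6.957e8 m = 5.336019e+09 m. v_esc = sqrt(2GM/R) = sqrt(2 * 6.674e-11 * 7.71732e+30 / 5.336019e+09) = 439372.2961

439372.2961 m/s


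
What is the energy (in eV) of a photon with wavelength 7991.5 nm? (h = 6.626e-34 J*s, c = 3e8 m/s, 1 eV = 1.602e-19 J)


E = hc/lambda = 6.626e-34 * 3e8 / 7.992e-06 = 2.487e-20 J = 0.1553 eV

0.1553 eV


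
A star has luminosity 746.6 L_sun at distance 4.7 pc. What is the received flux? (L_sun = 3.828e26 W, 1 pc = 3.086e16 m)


F = L / (4*pi*d^2) = 2.858e+29 / (4*pi*(1.450e+17)^2) = 1.081e-06

1.081e-06 W/m^2


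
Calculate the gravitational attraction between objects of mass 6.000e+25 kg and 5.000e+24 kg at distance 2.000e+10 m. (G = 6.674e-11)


F = G*m1*m2/r^2 = 6.674e-11 * 6.000e+25 * 5.000e+24 / (2.000e+10)^2 = 6.674e-11 * 3.000e+50 / 4.000e+20 = 5.005e+19

5.005e+19 N


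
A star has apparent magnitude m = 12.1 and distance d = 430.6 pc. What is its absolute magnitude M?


M = m - 5*log10(d) + 5 = 12.1 - 5*log10(430.6) + 5 = 3.9296

3.9296


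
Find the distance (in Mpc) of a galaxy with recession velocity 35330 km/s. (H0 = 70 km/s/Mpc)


d = v / H0 = 35330 / 70 = 504.7143

504.7143 Mpc


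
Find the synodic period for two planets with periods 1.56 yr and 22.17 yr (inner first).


1/P_syn = |1/P1 - 1/P2| = |1/1.56 - 1/22.17| => P_syn = 1.6781

1.6781 years


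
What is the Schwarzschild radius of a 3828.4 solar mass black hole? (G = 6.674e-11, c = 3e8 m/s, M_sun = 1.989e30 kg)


M = 3828.4 * 1.989e30 kg = 7.6146876e+33 kg. rs = 2GM/c^2 = 2 * 6.674e-11 * 7.6146876e+33 / (3e8)^2 = 1.129e+07

1.129e+07 m


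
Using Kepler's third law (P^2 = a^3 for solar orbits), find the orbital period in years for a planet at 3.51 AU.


P = a^(3/2) = 3.51^1.5 = 6.576

6.576 years


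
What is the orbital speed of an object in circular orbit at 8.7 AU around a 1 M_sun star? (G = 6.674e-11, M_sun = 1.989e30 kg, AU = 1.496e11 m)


v = sqrt(GM/r) = sqrt(6.674e-11 * 1.989e+30 / 1.302e+12) = 10099.1557

10099.1557 m/s


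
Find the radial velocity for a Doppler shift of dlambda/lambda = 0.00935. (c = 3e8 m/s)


v = (dlambda/lambda) * c = 0.00935 * 3e8 = 2.805e+06

2.805e+06 m/s


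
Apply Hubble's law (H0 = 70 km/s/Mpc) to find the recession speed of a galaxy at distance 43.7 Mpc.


v = H0 * d = 70 * 43.7 = 3059.0

3059.0 km/s


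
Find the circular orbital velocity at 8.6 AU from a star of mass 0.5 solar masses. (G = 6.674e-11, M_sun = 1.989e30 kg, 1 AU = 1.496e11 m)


v = sqrt(GM/r) = sqrt(6.674e-11 * 9.945e+29 / 1.287e+12) = 7182.58

7182.58 m/s


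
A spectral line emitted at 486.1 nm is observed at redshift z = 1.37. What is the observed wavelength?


lam_obs = lam_emit * (1 + z) = 486.1 * (1 + 1.37) = 1152.057

1152.057 nm


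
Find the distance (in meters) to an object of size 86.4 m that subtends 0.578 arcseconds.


D = size / theta_rad, theta_rad = 0.578 * pi/(180*3600) = 2.802e-06, D = 3.083e+07

3.083e+07 m


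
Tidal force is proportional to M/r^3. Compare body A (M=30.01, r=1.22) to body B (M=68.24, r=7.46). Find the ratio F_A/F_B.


Ratio = (M1/r1^3) / (M2/r2^3) = (30.01/1.22^3) / (68.24/7.46^3) = 100.5458

100.5458


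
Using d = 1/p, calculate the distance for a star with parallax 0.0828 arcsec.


d = 1/p = 1/0.0828 = 12.0773

12.0773 pc


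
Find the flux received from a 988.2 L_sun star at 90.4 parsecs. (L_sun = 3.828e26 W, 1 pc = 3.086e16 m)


F = L / (4*pi*d^2) = 3.783e+29 / (4*pi*(2.790e+18)^2) = 3.868e-09

3.868e-09 W/m^2


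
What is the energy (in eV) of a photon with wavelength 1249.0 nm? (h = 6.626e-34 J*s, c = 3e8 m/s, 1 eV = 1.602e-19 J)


E = hc/lambda = 6.626e-34 * 3e8 / 1.249e-06 = 1.592e-19 J = 0.9935 eV

0.9935 eV


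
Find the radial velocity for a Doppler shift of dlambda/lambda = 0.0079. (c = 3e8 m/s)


v = (dlambda/lambda) * c = 0.0079 * 3e8 = 2.370e+06

2.370e+06 m/s


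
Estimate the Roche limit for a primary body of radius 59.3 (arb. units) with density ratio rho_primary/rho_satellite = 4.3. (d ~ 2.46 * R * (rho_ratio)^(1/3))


d_Roche = 2.46 * 59.3 * 4.3^(1/3) = 237.2171

237.2171


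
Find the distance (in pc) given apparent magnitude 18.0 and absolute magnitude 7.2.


d = 10^((m - M + 5)/5) = 10^((18.0 - 7.2 + 5)/5) = 1445.4398

1445.4398 pc


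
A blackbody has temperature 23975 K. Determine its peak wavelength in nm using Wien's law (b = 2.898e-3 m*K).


lam_max = b / T = 2.898e-3 / 23975 = 1.209e-07 m = 120.8759 nm

120.8759 nm


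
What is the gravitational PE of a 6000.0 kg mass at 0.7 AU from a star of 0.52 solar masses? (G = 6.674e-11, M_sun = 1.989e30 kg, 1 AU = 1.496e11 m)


M = 0.52 * 1.989e30 kg = 1.03428e+30 kg; r = 0.7 AU * 1.496e11 m/AU = 1.0472e+11 m. U = -GM*m/r = -(6.674e-11 * 1.03428e+30 * 6000.0) / 1.0472e+11 = -3.955e+12

-3.955e+12 J


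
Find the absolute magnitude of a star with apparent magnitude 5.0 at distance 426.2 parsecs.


M = m - 5*log10(d) + 5 = 5.0 - 5*log10(426.2) + 5 = -3.1481

-3.1481


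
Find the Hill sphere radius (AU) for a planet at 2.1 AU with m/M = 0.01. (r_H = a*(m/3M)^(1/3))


r_H = a * (m/3M)^(1/3) = 2.1 * (0.01/3)^(1/3) = 0.3137

0.3137 AU


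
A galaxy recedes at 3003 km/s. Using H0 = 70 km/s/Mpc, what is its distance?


d = v / H0 = 3003 / 70 = 42.9

42.9 Mpc


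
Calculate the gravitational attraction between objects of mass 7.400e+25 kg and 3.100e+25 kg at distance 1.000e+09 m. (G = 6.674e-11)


F = G*m1*m2/r^2 = 6.674e-11 * 7.400e+25 * 3.100e+25 / (1.000e+09)^2 = 6.674e-11 * 2.294e+51 / 1.000e+18 = 1.531e+23

1.531e+23 N


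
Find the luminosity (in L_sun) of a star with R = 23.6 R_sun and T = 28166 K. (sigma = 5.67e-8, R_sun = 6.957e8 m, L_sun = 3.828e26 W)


R = 23.6 * 6.957e8 m = 1.641852e+10 m. L = 4*pi*R^2*sigma*T^4 = 4*pi*(1.641852e+10)^2 * 5.67e-8 * 28166^4 = 1.208819996e+32 W. L/L_sun = 1.208819996e+32 / 3.828e26 = 315783.698

315783.698 L_sun


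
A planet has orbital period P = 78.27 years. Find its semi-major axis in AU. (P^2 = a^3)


a = P^(2/3) = 78.27^(2/3) = 18.2977

18.2977 AU


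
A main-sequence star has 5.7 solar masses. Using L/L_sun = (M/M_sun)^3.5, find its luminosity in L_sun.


L/L_sun = (M/M_sun)^3.5 = 5.7^3.5 = 442.1422

442.1422 L_sun


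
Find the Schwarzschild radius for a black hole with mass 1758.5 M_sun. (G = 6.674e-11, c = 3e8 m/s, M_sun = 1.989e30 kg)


M = 1758.5 * 1.989e30 kg = 3.4976565e+33 kg. rs = 2GM/c^2 = 2 * 6.674e-11 * 3.4976565e+33 / (3e8)^2 = 5.187e+06

5.187e+06 m


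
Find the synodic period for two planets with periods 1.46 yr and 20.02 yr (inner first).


1/P_syn = |1/P1 - 1/P2| = |1/1.46 - 1/20.02| => P_syn = 1.5748

1.5748 years


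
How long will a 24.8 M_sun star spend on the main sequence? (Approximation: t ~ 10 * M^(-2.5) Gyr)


t = 10 * M^(-2.5) = 10 * 24.8^(-2.5) = 0.0033

0.0033 Gyr


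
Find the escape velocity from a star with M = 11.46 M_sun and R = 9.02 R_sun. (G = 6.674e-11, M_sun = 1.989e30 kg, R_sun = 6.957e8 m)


M = 11.46 * 1.989e30 kg = 2.279394e+31 kg; R = 9.02 * 6.957e8 m = 6.275214e+09 m. v_esc = sqrt(2GM/R) = sqrt(2 * 6.674e-11 * 2.279394e+31 / 6.275214e+09) = 696311.4376

696311.4376 m/s


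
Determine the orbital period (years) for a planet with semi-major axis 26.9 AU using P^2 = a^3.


P = a^(3/2) = 26.9^1.5 = 139.5174

139.5174 years


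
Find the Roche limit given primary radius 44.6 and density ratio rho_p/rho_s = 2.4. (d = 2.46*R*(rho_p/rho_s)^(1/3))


d_Roche = 2.46 * 44.6 * 2.4^(1/3) = 146.895

146.895


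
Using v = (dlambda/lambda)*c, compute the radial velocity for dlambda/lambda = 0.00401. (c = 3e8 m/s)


v = (dlambda/lambda) * c = 0.00401 * 3e8 = 1.203e+06

1.203e+06 m/s


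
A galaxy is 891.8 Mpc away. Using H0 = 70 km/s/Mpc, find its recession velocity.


v = H0 * d = 70 * 891.8 = 62426.0

62426.0 km/s


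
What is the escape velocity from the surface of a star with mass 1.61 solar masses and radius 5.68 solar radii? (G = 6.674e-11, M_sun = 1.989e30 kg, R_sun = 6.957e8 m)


M = 1.61 * 1.989e30 kg = 3.20229e+30 kg; R = 5.68 * 6.957e8 m = 3.951576e+09 m. v_esc = sqrt(2GM/R) = sqrt(2 * 6.674e-11 * 3.20229e+30 / 3.951576e+09) = 328891.9616

328891.9616 m/s


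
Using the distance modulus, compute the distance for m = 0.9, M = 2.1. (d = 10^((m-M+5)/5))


d = 10^((m - M + 5)/5) = 10^((0.9 - 2.1 + 5)/5) = 5.7544

5.7544 pc


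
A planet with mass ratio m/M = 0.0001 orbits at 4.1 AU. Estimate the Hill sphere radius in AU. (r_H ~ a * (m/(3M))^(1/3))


r_H = a * (m/3M)^(1/3) = 4.1 * (0.0001/3)^(1/3) = 0.132

0.132 AU


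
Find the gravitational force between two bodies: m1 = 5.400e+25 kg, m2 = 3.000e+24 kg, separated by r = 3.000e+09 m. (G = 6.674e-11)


F = G*m1*m2/r^2 = 6.674e-11 * 5.400e+25 * 3.000e+24 / (3.000e+09)^2 = 6.674e-11 * 1.620e+50 / 9.000e+18 = 1.201e+21

1.201e+21 N


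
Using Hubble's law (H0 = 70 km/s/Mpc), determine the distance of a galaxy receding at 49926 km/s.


d = v / H0 = 49926 / 70 = 713.2286

713.2286 Mpc


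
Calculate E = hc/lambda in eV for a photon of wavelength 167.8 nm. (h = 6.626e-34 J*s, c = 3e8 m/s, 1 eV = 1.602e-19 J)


E = hc/lambda = 6.626e-34 * 3e8 / 1.678e-07 = 1.185e-18 J = 7.3947 eV

7.3947 eV


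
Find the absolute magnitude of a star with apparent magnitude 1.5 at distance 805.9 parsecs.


M = m - 5*log10(d) + 5 = 1.5 - 5*log10(805.9) + 5 = -8.0314

-8.0314


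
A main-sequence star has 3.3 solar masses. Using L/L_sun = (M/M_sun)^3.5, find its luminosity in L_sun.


L/L_sun = (M/M_sun)^3.5 = 3.3^3.5 = 65.2828

65.2828 L_sun


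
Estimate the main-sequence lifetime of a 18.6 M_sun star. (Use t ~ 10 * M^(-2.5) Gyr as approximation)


t = 10 * M^(-2.5) = 10 * 18.6^(-2.5) = 0.0067

0.0067 Gyr


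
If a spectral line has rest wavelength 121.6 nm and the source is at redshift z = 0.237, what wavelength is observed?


lam_obs = lam_emit * (1 + z) = 121.6 * (1 + 0.237) = 150.4192

150.4192 nm


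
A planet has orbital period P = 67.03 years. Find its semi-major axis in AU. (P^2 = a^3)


a = P^(2/3) = 67.03^(2/3) = 16.5011

16.5011 AU


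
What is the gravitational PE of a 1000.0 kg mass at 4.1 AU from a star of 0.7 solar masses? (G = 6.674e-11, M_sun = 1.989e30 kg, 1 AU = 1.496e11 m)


M = 0.7 * 1.989e30 kg = 1.3923e+30 kg; r = 4.1 AU * 1.496e11 m/AU = 6.1336e+11 m. U = -GM*m/r = -(6.674e-11 * 1.3923e+30 * 1000.0) / 6.1336e+11 = -1.515e+11

-1.515e+11 J


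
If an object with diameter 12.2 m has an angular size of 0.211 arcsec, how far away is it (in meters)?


D = size / theta_rad, theta_rad = 0.211 * pi/(180*3600) = 1.023e-06, D = 1.193e+07

1.193e+07 m


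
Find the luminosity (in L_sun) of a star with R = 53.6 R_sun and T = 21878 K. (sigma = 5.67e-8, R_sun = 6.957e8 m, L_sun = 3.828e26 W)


R = 53.6 * 6.957e8 m = 3.728952e+10 m. L = 4*pi*R^2*sigma*T^4 = 4*pi*(3.728952e+10)^2 * 5.67e-8 * 21878^4 = 2.269849073e+32 W. L/L_sun = 2.269849073e+32 / 3.828e26 = 592959.5279

592959.5279 L_sun


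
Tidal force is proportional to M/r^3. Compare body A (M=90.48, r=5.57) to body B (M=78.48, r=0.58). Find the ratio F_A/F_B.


Ratio = (M1/r1^3) / (M2/r2^3) = (90.48/5.57^3) / (78.48/0.58^3) = 0.0013

0.0013


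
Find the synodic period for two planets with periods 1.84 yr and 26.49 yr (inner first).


1/P_syn = |1/P1 - 1/P2| = |1/1.84 - 1/26.49| => P_syn = 1.9773

1.9773 years


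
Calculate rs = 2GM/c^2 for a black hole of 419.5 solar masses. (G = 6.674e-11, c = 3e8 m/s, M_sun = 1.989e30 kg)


M = 419.5 * 1.989e30 kg = 8.343855e+32 kg. rs = 2GM/c^2 = 2 * 6.674e-11 * 8.343855e+32 / (3e8)^2 = 1.237e+06

1.237e+06 m


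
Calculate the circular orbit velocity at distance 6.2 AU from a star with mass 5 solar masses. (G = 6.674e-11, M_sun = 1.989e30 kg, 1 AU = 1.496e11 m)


v = sqrt(GM/r) = sqrt(6.674e-11 * 9.945e+30 / 9.275e+11) = 26750.6201

26750.6201 m/s


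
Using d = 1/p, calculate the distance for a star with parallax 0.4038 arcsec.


d = 1/p = 1/0.4038 = 2.4765

2.4765 pc


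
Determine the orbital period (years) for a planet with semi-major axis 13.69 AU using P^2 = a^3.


P = a^(3/2) = 13.69^1.5 = 50.653

50.653 years


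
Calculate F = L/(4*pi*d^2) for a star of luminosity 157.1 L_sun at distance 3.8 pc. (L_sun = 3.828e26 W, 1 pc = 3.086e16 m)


F = L / (4*pi*d^2) = 6.014e+28 / (4*pi*(1.173e+17)^2) = 3.480e-07

3.480e-07 W/m^2


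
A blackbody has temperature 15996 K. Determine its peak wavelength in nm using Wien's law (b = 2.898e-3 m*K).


lam_max = b / T = 2.898e-3 / 15996 = 1.812e-07 m = 181.1703 nm

181.1703 nm


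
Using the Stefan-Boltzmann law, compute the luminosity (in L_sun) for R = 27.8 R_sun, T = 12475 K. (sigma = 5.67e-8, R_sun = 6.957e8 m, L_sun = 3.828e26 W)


R = 27.8 * 6.957e8 m = 1.934046e+10 m. L = 4*pi*R^2*sigma*T^4 = 4*pi*(1.934046e+10)^2 * 5.67e-8 * 12475^4 = 6.454888409e+30 W. L/L_sun = 6.454888409e+30 / 3.828e26 = 16862.2999

16862.2999 L_sun


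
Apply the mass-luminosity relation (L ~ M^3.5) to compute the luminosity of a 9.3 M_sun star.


L/L_sun = (M/M_sun)^3.5 = 9.3^3.5 = 2452.9592

2452.9592 L_sun


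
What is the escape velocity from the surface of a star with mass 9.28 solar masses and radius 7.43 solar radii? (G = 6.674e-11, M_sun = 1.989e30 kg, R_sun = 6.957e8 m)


M = 9.28 * 1.989e30 kg = 1.845792e+31 kg; R = 7.43 * 6.957e8 m = 5.169051e+09 m. v_esc = sqrt(2GM/R) = sqrt(2 * 6.674e-11 * 1.845792e+31 / 5.169051e+09) = 690389.329

690389.329 m/s


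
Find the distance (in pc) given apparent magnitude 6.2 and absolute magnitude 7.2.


d = 10^((m - M + 5)/5) = 10^((6.2 - 7.2 + 5)/5) = 6.3096

6.3096 pc


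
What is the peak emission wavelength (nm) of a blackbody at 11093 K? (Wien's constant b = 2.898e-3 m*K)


lam_max = b / T = 2.898e-3 / 11093 = 2.612e-07 m = 261.2458 nm

261.2458 nm


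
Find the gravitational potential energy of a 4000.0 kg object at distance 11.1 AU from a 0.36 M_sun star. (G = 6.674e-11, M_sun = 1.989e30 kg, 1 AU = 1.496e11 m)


M = 0.36 * 1.989e30 kg = 7.1604e+29 kg; r = 11.1 AU * 1.496e11 m/AU = 1.66056e+12 m. U = -GM*m/r = -(6.674e-11 * 7.1604e+29 * 4000.0) / 1.66056e+12 = -1.151e+11

-1.151e+11 J


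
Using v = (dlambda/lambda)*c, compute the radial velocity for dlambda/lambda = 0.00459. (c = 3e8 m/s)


v = (dlambda/lambda) * c = 0.00459 * 3e8 = 1.377e+06

1.377e+06 m/s


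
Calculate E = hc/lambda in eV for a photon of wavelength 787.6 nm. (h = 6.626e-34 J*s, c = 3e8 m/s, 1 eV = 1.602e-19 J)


E = hc/lambda = 6.626e-34 * 3e8 / 7.876e-07 = 2.524e-19 J = 1.5754 eV

1.5754 eV


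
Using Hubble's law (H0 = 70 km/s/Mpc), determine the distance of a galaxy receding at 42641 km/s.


d = v / H0 = 42641 / 70 = 609.1571

609.1571 Mpc


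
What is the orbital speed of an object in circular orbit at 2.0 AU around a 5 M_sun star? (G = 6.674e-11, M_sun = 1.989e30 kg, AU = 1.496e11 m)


v = sqrt(GM/r) = sqrt(6.674e-11 * 9.945e+30 / 2.992e+11) = 47099.3269

47099.3269 m/s


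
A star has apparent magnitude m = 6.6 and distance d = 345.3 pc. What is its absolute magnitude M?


M = m - 5*log10(d) + 5 = 6.6 - 5*log10(345.3) + 5 = -1.091

-1.091


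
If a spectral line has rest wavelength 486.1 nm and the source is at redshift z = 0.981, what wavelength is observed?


lam_obs = lam_emit * (1 + z) = 486.1 * (1 + 0.981) = 962.9641

962.9641 nm


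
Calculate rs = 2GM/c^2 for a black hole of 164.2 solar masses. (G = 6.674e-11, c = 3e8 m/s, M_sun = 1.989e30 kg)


M = 164.2 * 1.989e30 kg = 3.265938e+32 kg. rs = 2GM/c^2 = 2 * 6.674e-11 * 3.265938e+32 / (3e8)^2 = 484374.8936

484374.8936 m


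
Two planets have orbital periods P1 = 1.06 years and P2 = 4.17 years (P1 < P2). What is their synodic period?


1/P_syn = |1/P1 - 1/P2| = |1/1.06 - 1/4.17| => P_syn = 1.4213

1.4213 years


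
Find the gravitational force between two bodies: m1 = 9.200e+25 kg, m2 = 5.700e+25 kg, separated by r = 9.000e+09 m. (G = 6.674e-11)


F = G*m1*m2/r^2 = 6.674e-11 * 9.200e+25 * 5.700e+25 / (9.000e+09)^2 = 6.674e-11 * 5.244e+51 / 8.100e+19 = 4.321e+21

4.321e+21 N


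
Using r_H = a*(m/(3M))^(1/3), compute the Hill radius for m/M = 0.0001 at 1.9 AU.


r_H = a * (m/3M)^(1/3) = 1.9 * (0.0001/3)^(1/3) = 0.0611

0.0611 AU


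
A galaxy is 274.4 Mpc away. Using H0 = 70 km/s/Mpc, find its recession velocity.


v = H0 * d = 70 * 274.4 = 19208.0

19208.0 km/s


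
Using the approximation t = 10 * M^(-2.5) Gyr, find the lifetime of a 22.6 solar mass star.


t = 10 * M^(-2.5) = 10 * 22.6^(-2.5) = 0.0041

0.0041 Gyr


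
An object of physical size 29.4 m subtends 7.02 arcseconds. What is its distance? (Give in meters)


D = size / theta_rad, theta_rad = 7.02 * pi/(180*3600) = 3.403e-05, D = 863844.0604

863844.0604 m


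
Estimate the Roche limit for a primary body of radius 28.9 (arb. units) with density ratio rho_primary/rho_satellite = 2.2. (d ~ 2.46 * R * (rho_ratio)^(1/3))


d_Roche = 2.46 * 28.9 * 2.2^(1/3) = 92.4642

92.4642


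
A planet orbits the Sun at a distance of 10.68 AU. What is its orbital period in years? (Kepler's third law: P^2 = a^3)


P = a^(3/2) = 10.68^1.5 = 34.9025

34.9025 years


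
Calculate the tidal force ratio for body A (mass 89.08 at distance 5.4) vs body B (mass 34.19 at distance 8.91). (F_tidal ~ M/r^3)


Ratio = (M1/r1^3) / (M2/r2^3) = (89.08/5.4^3) / (34.19/8.91^3) = 11.704

11.704


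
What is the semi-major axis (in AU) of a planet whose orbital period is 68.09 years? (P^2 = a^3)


a = P^(2/3) = 68.09^(2/3) = 16.6746

16.6746 AU


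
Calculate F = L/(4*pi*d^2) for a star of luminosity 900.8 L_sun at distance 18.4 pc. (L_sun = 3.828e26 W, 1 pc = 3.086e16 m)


F = L / (4*pi*d^2) = 3.448e+29 / (4*pi*(5.678e+17)^2) = 8.511e-08

8.511e-08 W/m^2


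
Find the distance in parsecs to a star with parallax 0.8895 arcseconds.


d = 1/p = 1/0.8895 = 1.1242

1.1242 pc


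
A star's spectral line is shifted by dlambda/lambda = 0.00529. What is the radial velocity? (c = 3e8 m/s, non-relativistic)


v = (dlambda/lambda) * c = 0.00529 * 3e8 = 1.587e+06

1.587e+06 m/s


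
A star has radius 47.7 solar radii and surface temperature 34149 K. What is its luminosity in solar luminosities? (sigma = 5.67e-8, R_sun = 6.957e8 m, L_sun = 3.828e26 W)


R = 47.7 * 6.957e8 m = 3.318489e+10 m. L = 4*pi*R^2*sigma*T^4 = 4*pi*(3.318489e+10)^2 * 5.67e-8 * 34149^4 = 1.067052162e+33 W. L/L_sun = 1.067052162e+33 / 3.828e26 = 2.787e+06

2.787e+06 L_sun


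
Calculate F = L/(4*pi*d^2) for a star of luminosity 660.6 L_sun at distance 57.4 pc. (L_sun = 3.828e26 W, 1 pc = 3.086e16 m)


F = L / (4*pi*d^2) = 2.529e+29 / (4*pi*(1.771e+18)^2) = 6.413e-09

6.413e-09 W/m^2


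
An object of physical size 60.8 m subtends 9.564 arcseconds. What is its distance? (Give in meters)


D = size / theta_rad, theta_rad = 9.564 * pi/(180*3600) = 4.637e-05, D = 1.311e+06

1.311e+06 m


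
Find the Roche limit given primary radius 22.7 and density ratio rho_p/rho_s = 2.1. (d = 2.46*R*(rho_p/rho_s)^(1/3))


d_Roche = 2.46 * 22.7 * 2.1^(1/3) = 71.5101

71.5101


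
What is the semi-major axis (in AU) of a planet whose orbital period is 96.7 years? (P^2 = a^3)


a = P^(2/3) = 96.7^(2/3) = 21.0677

21.0677 AU


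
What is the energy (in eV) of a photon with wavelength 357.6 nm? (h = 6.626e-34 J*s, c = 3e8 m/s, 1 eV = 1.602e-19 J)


E = hc/lambda = 6.626e-34 * 3e8 / 3.576e-07 = 5.559e-19 J = 3.4699 eV

3.4699 eV


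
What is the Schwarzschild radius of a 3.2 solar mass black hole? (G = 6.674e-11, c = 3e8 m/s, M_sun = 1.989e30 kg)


M = 3.2 * 1.989e30 kg = 6.3648e+30 kg. rs = 2GM/c^2 = 2 * 6.674e-11 * 6.3648e+30 / (3e8)^2 = 9439.7056

9439.7056 m


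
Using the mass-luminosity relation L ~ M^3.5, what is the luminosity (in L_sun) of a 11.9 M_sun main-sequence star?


L/L_sun = (M/M_sun)^3.5 = 11.9^3.5 = 5813.188

5813.188 L_sun


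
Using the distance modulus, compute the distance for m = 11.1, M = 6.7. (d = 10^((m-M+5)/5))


d = 10^((m - M + 5)/5) = 10^((11.1 - 6.7 + 5)/5) = 75.8578

75.8578 pc


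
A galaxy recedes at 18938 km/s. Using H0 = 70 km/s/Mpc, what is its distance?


d = v / H0 = 18938 / 70 = 270.5429

270.5429 Mpc


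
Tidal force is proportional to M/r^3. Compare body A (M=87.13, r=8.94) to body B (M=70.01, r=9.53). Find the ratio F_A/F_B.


Ratio = (M1/r1^3) / (M2/r2^3) = (87.13/8.94^3) / (70.01/9.53^3) = 1.5076

1.5076


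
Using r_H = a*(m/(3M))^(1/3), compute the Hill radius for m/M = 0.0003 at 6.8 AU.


r_H = a * (m/3M)^(1/3) = 6.8 * (0.0003/3)^(1/3) = 0.3156

0.3156 AU


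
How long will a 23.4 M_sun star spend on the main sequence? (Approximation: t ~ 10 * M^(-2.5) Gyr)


t = 10 * M^(-2.5) = 10 * 23.4^(-2.5) = 0.0038

0.0038 Gyr


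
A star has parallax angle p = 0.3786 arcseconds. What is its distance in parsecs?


d = 1/p = 1/0.3786 = 2.6413

2.6413 pc


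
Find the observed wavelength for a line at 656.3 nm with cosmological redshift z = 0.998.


lam_obs = lam_emit * (1 + z) = 656.3 * (1 + 0.998) = 1311.2874

1311.2874 nm


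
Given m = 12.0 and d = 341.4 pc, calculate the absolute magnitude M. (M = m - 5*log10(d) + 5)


M = m - 5*log10(d) + 5 = 12.0 - 5*log10(341.4) + 5 = 4.3337

4.3337


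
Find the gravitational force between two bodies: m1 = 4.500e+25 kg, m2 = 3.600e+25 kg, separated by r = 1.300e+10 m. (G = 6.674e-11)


F = G*m1*m2/r^2 = 6.674e-11 * 4.500e+25 * 3.600e+25 / (1.300e+10)^2 = 6.674e-11 * 1.620e+51 / 1.690e+20 = 6.398e+20

6.398e+20 N


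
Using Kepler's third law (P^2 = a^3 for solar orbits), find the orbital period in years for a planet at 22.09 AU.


P = a^(3/2) = 22.09^1.5 = 103.823

103.823 years


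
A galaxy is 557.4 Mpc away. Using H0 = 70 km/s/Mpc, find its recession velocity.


v = H0 * d = 70 * 557.4 = 39018.0

39018.0 km/s


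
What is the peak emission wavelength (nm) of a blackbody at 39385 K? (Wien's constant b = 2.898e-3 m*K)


lam_max = b / T = 2.898e-3 / 39385 = 7.358e-08 m = 73.5813 nm

73.5813 nm


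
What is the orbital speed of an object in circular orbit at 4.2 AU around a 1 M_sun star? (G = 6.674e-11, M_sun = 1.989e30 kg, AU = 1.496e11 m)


v = sqrt(GM/r) = sqrt(6.674e-11 * 1.989e+30 / 6.283e+11) = 14535.1678

14535.1678 m/s


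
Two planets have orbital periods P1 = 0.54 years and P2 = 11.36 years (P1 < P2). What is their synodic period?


1/P_syn = |1/P1 - 1/P2| = |1/0.54 - 1/11.36| => P_syn = 0.567

0.567 years


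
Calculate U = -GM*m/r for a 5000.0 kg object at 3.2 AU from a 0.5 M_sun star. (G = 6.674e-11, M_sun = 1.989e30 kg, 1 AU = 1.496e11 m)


M = 0.5 * 1.989e30 kg = 9.945e+29 kg; r = 3.2 AU * 1.496e11 m/AU = 4.7872e+11 m. U = -GM*m/r = -(6.674e-11 * 9.945e+29 * 5000.0) / 4.7872e+11 = -6.932e+11

-6.932e+11 J


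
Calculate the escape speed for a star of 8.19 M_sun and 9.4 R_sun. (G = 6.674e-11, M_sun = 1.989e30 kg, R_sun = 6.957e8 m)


M = 8.19 * 1.989e30 kg = 1.628991e+31 kg; R = 9.4 * 6.957e8 m = 6.53958e+09 m. v_esc = sqrt(2GM/R) = sqrt(2 * 6.674e-11 * 1.628991e+31 / 6.53958e+09) = 576623.7325

576623.7325 m/s


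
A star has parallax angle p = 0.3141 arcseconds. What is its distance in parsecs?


d = 1/p = 1/0.3141 = 3.1837

3.1837 pc


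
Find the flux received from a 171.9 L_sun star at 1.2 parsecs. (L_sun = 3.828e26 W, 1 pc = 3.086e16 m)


F = L / (4*pi*d^2) = 6.580e+28 / (4*pi*(3.703e+16)^2) = 3.818e-06

3.818e-06 W/m^2


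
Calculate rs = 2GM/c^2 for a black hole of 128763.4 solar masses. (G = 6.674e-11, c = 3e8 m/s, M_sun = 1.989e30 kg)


M = 128763.4 * 1.989e30 kg = 2.561104026e+35 kg. rs = 2GM/c^2 = 2 * 6.674e-11 * 2.561104026e+35 / (3e8)^2 = 3.798e+08

3.798e+08 m


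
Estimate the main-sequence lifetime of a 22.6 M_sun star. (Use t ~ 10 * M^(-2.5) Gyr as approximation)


t = 10 * M^(-2.5) = 10 * 22.6^(-2.5) = 0.0041

0.0041 Gyr


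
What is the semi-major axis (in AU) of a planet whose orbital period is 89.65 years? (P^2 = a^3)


a = P^(2/3) = 89.65^(2/3) = 20.0309

20.0309 AU


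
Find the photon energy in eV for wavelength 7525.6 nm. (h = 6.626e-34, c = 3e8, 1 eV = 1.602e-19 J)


E = hc/lambda = 6.626e-34 * 3e8 / 7.526e-06 = 2.641e-20 J = 0.1649 eV

0.1649 eV


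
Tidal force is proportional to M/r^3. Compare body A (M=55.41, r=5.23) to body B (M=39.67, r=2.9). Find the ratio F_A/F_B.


Ratio = (M1/r1^3) / (M2/r2^3) = (55.41/5.23^3) / (39.67/2.9^3) = 0.2381

0.2381


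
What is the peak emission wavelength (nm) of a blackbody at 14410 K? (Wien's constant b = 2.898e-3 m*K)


lam_max = b / T = 2.898e-3 / 14410 = 2.011e-07 m = 201.1103 nm

201.1103 nm


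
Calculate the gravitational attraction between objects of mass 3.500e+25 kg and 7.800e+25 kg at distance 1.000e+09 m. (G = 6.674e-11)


F = G*m1*m2/r^2 = 6.674e-11 * 3.500e+25 * 7.800e+25 / (1.000e+09)^2 = 6.674e-11 * 2.730e+51 / 1.000e+18 = 1.822e+23

1.822e+23 N


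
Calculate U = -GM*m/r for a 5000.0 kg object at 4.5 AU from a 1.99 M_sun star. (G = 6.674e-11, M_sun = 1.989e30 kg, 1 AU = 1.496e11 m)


M = 1.99 * 1.989e30 kg = 3.95811e+30 kg; r = 4.5 AU * 1.496e11 m/AU = 6.732e+11 m. U = -GM*m/r = -(6.674e-11 * 3.95811e+30 * 5000.0) / 6.732e+11 = -1.962e+12

-1.962e+12 J


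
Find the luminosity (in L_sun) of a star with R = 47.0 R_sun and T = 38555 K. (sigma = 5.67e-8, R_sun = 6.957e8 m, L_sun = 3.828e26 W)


R = 47.0 * 6.957e8 m = 3.26979e+10 m. L = 4*pi*R^2*sigma*T^4 = 4*pi*(3.26979e+10)^2 * 5.67e-8 * 38555^4 = 1.683276558e+33 W. L/L_sun = 1.683276558e+33 / 3.828e26 = 4.397e+06

4.397e+06 L_sun


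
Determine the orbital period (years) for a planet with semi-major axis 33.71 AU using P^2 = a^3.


P = a^(3/2) = 33.71^1.5 = 195.7213

195.7213 years


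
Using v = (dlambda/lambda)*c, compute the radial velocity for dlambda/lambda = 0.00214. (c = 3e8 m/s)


v = (dlambda/lambda) * c = 0.00214 * 3e8 = 642000.0

642000.0 m/s


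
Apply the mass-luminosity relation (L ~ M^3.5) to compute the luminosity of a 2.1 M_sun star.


L/L_sun = (M/M_sun)^3.5 = 2.1^3.5 = 13.4205

13.4205 L_sun


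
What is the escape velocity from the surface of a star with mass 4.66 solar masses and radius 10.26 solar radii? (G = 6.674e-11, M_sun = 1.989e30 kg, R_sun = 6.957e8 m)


M = 4.66 * 1.989e30 kg = 9.26874e+30 kg; R = 10.26 * 6.957e8 m = 7.137882e+09 m. v_esc = sqrt(2GM/R) = sqrt(2 * 6.674e-11 * 9.26874e+30 / 7.137882e+09) = 416326.2233

416326.2233 m/s


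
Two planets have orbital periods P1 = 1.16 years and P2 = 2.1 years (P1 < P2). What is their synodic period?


1/P_syn = |1/P1 - 1/P2| = |1/1.16 - 1/2.1| => P_syn = 2.5915

2.5915 years


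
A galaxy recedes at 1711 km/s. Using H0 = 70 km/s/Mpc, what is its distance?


d = v / H0 = 1711 / 70 = 24.4429

24.4429 Mpc


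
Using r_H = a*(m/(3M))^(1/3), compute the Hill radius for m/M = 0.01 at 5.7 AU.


r_H = a * (m/3M)^(1/3) = 5.7 * (0.01/3)^(1/3) = 0.8515

0.8515 AU


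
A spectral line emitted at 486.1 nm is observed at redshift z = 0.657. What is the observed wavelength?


lam_obs = lam_emit * (1 + z) = 486.1 * (1 + 0.657) = 805.4677

805.4677 nm


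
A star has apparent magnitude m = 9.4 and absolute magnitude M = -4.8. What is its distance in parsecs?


d = 10^((m - M + 5)/5) = 10^((9.4 - -4.8 + 5)/5) = 6918.3097

6918.3097 pc


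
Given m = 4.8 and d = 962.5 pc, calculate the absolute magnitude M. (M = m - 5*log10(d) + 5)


M = m - 5*log10(d) + 5 = 4.8 - 5*log10(962.5) + 5 = -5.117

-5.117


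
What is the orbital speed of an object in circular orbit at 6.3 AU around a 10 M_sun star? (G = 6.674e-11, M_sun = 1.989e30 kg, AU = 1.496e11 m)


v = sqrt(GM/r) = sqrt(6.674e-11 * 1.989e+31 / 9.425e+11) = 37529.642

37529.642 m/s


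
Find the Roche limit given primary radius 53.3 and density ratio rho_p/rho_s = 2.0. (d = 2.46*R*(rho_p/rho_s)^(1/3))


d_Roche = 2.46 * 53.3 * 2.0^(1/3) = 165.1983

165.1983


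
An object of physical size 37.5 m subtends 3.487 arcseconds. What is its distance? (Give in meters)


D = size / theta_rad, theta_rad = 3.487 * pi/(180*3600) = 1.691e-05, D = 2.218e+06

2.218e+06 m


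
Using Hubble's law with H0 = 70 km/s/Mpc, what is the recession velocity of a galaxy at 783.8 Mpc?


v = H0 * d = 70 * 783.8 = 54866.0

54866.0 km/s


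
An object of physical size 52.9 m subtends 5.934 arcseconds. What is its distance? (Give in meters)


D = size / theta_rad, theta_rad = 5.934 * pi/(180*3600) = 2.877e-05, D = 1.839e+06

1.839e+06 m


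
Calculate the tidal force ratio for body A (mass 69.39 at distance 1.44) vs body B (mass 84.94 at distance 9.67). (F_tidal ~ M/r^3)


Ratio = (M1/r1^3) / (M2/r2^3) = (69.39/1.44^3) / (84.94/9.67^3) = 247.3868

247.3868


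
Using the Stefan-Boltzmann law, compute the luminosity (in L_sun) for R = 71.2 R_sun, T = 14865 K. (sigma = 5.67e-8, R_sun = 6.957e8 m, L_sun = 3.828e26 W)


R = 71.2 * 6.957e8 m = 4.953384e+10 m. L = 4*pi*R^2*sigma*T^4 = 4*pi*(4.953384e+10)^2 * 5.67e-8 * 14865^4 = 8.536042546e+31 W. L/L_sun = 8.536042546e+31 / 3.828e26 = 222989.6172

222989.6172 L_sun


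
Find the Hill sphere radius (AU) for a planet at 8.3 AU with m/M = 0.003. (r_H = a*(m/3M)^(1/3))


r_H = a * (m/3M)^(1/3) = 8.3 * (0.003/3)^(1/3) = 0.83

0.83 AU


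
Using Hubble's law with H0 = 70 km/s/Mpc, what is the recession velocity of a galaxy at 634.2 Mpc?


v = H0 * d = 70 * 634.2 = 44394.0

44394.0 km/s


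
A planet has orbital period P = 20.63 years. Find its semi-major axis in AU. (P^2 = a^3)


a = P^(2/3) = 20.63^(2/3) = 7.522

7.522 AU


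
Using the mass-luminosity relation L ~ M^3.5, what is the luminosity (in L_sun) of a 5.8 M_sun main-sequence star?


L/L_sun = (M/M_sun)^3.5 = 5.8^3.5 = 469.8919

469.8919 L_sun


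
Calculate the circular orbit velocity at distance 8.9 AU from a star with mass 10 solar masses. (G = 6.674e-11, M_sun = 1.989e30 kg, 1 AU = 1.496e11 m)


v = sqrt(GM/r) = sqrt(6.674e-11 * 1.989e+31 / 1.331e+12) = 31575.4605

31575.4605 m/s


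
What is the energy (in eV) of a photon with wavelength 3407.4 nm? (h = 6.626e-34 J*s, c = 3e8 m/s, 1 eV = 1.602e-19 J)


E = hc/lambda = 6.626e-34 * 3e8 / 3.407e-06 = 5.834e-20 J = 0.3642 eV

0.3642 eV


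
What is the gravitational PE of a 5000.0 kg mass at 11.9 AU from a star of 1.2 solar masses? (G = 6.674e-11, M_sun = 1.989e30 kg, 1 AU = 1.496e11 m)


M = 1.2 * 1.989e30 kg = 2.3868e+30 kg; r = 11.9 AU * 1.496e11 m/AU = 1.78024e+12 m. U = -GM*m/r = -(6.674e-11 * 2.3868e+30 * 5000.0) / 1.78024e+12 = -4.474e+11

-4.474e+11 J
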